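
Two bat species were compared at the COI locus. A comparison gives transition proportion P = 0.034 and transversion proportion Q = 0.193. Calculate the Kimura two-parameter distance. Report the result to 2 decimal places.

Under the Kimura two-parameter model, d = −½ ln(1 − 2P − Q) − ¼ ln(1 − 2Q).
1 − 2P − Q = 0.739, giving −½ ln(0.739) = 0.151229.
1 − 2Q = 0.614, giving −¼ ln(0.614) = 0.121940.
d = 0.151229 + 0.121940 = 0.273169.

0.27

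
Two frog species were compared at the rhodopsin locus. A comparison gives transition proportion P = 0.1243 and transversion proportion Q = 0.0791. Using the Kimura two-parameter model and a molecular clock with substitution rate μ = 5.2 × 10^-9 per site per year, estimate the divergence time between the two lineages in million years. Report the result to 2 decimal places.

Under the Kimura two-parameter model, d = −½ ln(1 − 2P − Q) − ¼ ln(1 − 2Q).
1 − 2P − Q = 0.6723, giving −½ ln(0.6723) = 0.198525.
1 − 2Q = 0.8418, giving −¼ ln(0.8418) = 0.043053.
d = 0.198525 + 0.043053 = 0.241578.
Under a molecular clock d = 2μt, so t = d/(2μ) = 0.241578 / (2 × 5.2 × 10^-9) = 23.23 million years.

23.23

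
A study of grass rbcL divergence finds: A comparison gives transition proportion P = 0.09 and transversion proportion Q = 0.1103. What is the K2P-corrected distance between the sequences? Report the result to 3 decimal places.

Under the Kimura two-parameter model, d = −½ ln(1 − 2P − Q) − ¼ ln(1 − 2Q).
1 − 2P − Q = 0.7097, giving −½ ln(0.7097) = 0.171456.
1 − 2Q = 0.7794, giving −¼ ln(0.7794) = 0.062308.
d = 0.171456 + 0.062308 = 0.233764.

0.234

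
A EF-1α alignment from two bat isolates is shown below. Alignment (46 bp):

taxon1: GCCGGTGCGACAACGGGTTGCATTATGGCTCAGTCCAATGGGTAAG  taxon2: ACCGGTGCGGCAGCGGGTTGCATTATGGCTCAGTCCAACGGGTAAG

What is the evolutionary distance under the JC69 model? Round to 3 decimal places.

0.092

The sequences differ at 4 of 46 sites (1, 10, 13, 39), so p = 4/46 ≈ 0.086957.
d = −(3/4) ln(1 − 4p/3) = −0.75 ln(1 − 0.115943) = −0.75 ln(0.884057)
  = −0.75 × (-0.123234) = 0.092426 substitutions/site.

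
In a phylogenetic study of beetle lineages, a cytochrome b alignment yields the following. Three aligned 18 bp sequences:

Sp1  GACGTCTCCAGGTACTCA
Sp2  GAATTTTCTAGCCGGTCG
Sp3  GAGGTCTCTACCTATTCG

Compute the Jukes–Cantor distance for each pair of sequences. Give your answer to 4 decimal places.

Sp1–Sp2: 9/18 sites differ → p = 0.5, d = −0.75 ln(1 − 0.666667) = 0.823960 ≈ 0.8240.
Sp1–Sp3: 6/18 sites differ → p ≈ 0.333333, d = −0.75 ln(1 − 0.444444) = 0.440839 ≈ 0.4408.
Sp2–Sp3: 7/18 sites differ → p ≈ 0.388889, d = −0.75 ln(1 − 0.518519) = 0.548166 ≈ 0.5482.

d(Sp1,Sp2) = 0.8240, d(Sp1,Sp3) = 0.4408, d(Sp2,Sp3) = 0.5482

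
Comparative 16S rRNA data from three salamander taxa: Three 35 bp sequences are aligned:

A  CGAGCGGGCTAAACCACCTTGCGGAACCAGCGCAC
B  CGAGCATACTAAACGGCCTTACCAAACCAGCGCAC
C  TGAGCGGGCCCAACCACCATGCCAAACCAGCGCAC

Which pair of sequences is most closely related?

A–B: 8/35 differ, p = 0.229, d = 0.273.
A–C: 6/35 differ, p = 0.171, d = 0.195.
B–C: 10/35 differ, p = 0.286, d = 0.360.
The smallest distance is between A and C.

A and C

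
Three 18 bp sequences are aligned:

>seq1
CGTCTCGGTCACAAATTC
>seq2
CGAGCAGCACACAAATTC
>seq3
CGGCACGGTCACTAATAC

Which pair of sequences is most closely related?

seq1–seq2: 6/18 differ, p = 0.333, d = 0.441.
seq1–seq3: 4/18 differ, p = 0.222, d = 0.264.
seq2–seq3: 8/18 differ, p = 0.444, d = 0.673.
The smallest distance is between seq1 and seq3.

seq1 and seq3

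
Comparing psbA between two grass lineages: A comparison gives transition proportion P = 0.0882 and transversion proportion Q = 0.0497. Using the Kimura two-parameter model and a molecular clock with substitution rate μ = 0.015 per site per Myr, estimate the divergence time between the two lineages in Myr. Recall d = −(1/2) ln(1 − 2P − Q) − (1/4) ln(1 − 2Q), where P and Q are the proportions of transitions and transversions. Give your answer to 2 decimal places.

Under the Kimura two-parameter model, d = −½ ln(1 − 2P − Q) − ¼ ln(1 − 2Q).
1 − 2P − Q = 0.7739, giving −½ ln(0.7739) = 0.128156.
1 − 2Q = 0.9006, giving −¼ ln(0.9006) = 0.026174.
d = 0.128156 + 0.026174 = 0.154330.
Under a molecular clock d = 2μt, so t = d/(2μ) = 0.154330 / (2 × 0.015) = 5.14 Myr.

5.14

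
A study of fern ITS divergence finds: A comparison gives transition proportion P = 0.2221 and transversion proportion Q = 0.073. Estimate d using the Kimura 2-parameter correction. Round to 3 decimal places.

0.404

Under the Kimura two-parameter model, d = −½ ln(1 − 2P − Q) − ¼ ln(1 − 2Q).
1 − 2P − Q = 0.4828, giving −½ ln(0.4828) = 0.364076.
1 − 2Q = 0.854, giving −¼ ln(0.854) = 0.039456.
d = 0.364076 + 0.039456 = 0.403532.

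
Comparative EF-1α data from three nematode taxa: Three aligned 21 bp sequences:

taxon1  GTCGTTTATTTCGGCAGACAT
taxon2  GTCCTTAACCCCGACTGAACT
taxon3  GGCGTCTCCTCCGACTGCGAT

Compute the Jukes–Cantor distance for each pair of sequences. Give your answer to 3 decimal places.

taxon1–taxon2: 9/21 sites differ → p ≈ 0.428571, d = −0.75 ln(1 − 0.571428) = 0.635472 ≈ 0.635.
taxon1–taxon3: 9/21 sites differ → p ≈ 0.428571, d = −0.75 ln(1 − 0.571428) = 0.635472 ≈ 0.635.
taxon2–taxon3: 9/21 sites differ → p ≈ 0.428571, d = −0.75 ln(1 − 0.571428) = 0.635472 ≈ 0.635.

d(taxon1,taxon2) = 0.635, d(taxon1,taxon3) = 0.635, d(taxon2,taxon3) = 0.635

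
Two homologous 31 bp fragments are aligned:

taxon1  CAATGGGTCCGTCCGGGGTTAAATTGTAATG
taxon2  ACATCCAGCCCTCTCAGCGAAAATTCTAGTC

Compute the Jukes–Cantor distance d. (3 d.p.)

The sequences differ at 16 of 31 sites, so p = 16/31 ≈ 0.516129.
d = −(3/4) ln(1 − 4p/3) = −0.75 ln(1 − 0.688172) = −0.75 ln(0.311828)
  = −0.75 × (-1.165304) = 0.873978 substitutions/site.

0.874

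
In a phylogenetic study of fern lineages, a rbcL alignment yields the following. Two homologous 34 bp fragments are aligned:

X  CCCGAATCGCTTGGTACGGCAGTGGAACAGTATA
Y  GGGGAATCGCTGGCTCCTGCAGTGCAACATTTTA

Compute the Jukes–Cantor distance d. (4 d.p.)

The sequences differ at 10 of 34 sites (1, 2, 3, 12, 14, 16, 18, 25, 30, 32), so p = 10/34 ≈ 0.294118.
d = −(3/4) ln(1 − 4p/3) = −0.75 ln(1 − 0.392157) = −0.75 ln(0.607843)
  = −0.75 × (-0.497839) = 0.373379 substitutions/site.

0.3734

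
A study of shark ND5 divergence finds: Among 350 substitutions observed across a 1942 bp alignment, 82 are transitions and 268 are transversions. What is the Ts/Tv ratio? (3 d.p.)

R = 82/268 = 0.305970… ≈ 0.306 (to 3 d.p.).

0.306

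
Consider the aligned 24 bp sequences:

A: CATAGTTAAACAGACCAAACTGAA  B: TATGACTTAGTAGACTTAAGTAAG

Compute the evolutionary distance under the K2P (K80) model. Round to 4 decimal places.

1.1116

Of 24 sites, 9 differences are transitions and 3 are transversions, so P = 9/24 = 0.375 and Q = 3/24 = 0.125.
Under the Kimura two-parameter model, d = −½ ln(1 − 2P − Q) − ¼ ln(1 − 2Q).
1 − 2P − Q = 0.125, giving −½ ln(0.125) = 1.039721.
1 − 2Q = 0.75, giving −¼ ln(0.75) = 0.071921.
d = 1.039721 + 0.071921 = 1.111642.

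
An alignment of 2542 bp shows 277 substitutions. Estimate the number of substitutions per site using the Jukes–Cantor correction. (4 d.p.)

0.1177

p = 277/2542 ≈ 0.108969.
d = −(3/4) ln(1 − 4p/3) = −0.75 ln(1 − 0.145292) = −0.75 ln(0.854708)
  = −0.75 × (-0.156995) = 0.117746 substitutions/site.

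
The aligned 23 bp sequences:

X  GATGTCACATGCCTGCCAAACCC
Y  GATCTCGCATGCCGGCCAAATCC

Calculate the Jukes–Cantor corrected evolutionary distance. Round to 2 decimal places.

The sequences differ at 4 of 23 sites (4, 7, 14, 21), so p = 4/23 ≈ 0.173913.
d = −(3/4) ln(1 − 4p/3) = −0.75 ln(1 − 0.231884) = −0.75 ln(0.768116)
  = −0.75 × (-0.263815) = 0.197861 substitutions/site.

0.20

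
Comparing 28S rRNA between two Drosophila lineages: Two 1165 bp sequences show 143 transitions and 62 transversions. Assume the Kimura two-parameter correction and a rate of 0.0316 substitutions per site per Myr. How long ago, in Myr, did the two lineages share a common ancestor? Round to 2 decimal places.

3.25

P = 143/1165 ≈ 0.122747 and Q = 62/1165 ≈ 0.053219.
Under the Kimura two-parameter model, d = −½ ln(1 − 2P − Q) − ¼ ln(1 − 2Q).
1 − 2P − Q = 0.701287, giving −½ ln(0.701287) = 0.177419.
1 − 2Q = 0.893562, giving −¼ ln(0.893562) = 0.028135.
d = 0.177419 + 0.028135 = 0.205554.
Under a molecular clock d = 2μt, so t = d/(2μ) = 0.205554 / (2 × 0.0316) = 3.25 Myr.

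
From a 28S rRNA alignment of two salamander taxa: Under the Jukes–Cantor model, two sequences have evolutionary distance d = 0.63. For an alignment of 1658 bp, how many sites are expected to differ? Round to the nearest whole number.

707

Invert JC69: p = (3/4)(1 − e^(−4d/3)) = 0.75 × (1 − e^(-0.84)) = 0.75 × (1 − 0.431711) = 0.426217.
Expected differing sites = pL ≈ 0.426217 × 1658 = 706.667786 ≈ 707.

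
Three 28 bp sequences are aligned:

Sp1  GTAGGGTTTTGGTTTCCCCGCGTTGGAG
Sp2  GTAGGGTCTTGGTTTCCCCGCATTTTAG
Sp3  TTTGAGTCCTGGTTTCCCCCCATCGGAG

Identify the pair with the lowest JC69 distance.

Sp1–Sp2: 4/28 differ, p = 0.143, d = 0.158.
Sp1–Sp3: 8/28 differ, p = 0.286, d = 0.360.
Sp2–Sp3: 8/28 differ, p = 0.286, d = 0.360.
The smallest distance is between Sp1 and Sp2.

Sp1 and Sp2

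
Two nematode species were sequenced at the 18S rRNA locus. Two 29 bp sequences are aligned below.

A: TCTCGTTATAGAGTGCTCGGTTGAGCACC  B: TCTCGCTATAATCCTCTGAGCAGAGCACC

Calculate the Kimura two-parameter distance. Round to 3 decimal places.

0.470

Of 29 sites, 5 differences are transitions and 5 are transversions, so P = 5/29 ≈ 0.172414 and Q = 5/29 ≈ 0.172414.
Under the Kimura two-parameter model, d = −½ ln(1 − 2P − Q) − ¼ ln(1 − 2Q).
1 − 2P − Q = 0.482758, giving −½ ln(0.482758) = 0.364120.
1 − 2Q = 0.655172, giving −¼ ln(0.655172) = 0.105714.
d = 0.364120 + 0.105714 = 0.469834.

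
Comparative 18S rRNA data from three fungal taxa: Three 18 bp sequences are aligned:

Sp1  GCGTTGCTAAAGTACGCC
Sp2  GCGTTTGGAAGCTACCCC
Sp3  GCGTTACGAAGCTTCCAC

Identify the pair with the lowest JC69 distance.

Sp2 and Sp3

Sp1–Sp2: 6/18 differ, p = 0.333, d = 0.441.
Sp1–Sp3: 7/18 differ, p = 0.389, d = 0.548.
Sp2–Sp3: 4/18 differ, p = 0.222, d = 0.264.
The smallest distance is between Sp2 and Sp3.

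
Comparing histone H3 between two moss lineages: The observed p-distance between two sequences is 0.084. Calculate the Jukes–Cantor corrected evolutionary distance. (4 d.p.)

d = −(3/4) ln(1 − 4p/3) = −0.75 ln(1 − 0.112) = −0.75 ln(0.888)
  = −0.75 × (-0.118784) = 0.089088 substitutions/site.

0.0891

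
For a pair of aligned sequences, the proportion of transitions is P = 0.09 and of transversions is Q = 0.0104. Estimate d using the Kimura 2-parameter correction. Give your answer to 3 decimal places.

Under the Kimura two-parameter model, d = −½ ln(1 − 2P − Q) − ¼ ln(1 − 2Q).
1 − 2P − Q = 0.8096, giving −½ ln(0.8096) = 0.105607.
1 − 2Q = 0.9792, giving −¼ ln(0.9792) = 0.005255.
d = 0.105607 + 0.005255 = 0.110862.

0.111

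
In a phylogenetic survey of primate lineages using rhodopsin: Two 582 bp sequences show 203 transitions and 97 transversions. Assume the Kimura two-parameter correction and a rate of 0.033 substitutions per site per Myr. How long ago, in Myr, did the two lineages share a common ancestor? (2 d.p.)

P = 203/582 ≈ 0.348797 and Q = 97/582 ≈ 0.166667.
Under the Kimura two-parameter model, d = −½ ln(1 − 2P − Q) − ¼ ln(1 − 2Q).
1 − 2P − Q = 0.135739, giving −½ ln(0.135739) = 0.998511.
1 − 2Q = 0.666666, giving −¼ ln(0.666666) = 0.101367.
d = 0.998511 + 0.101367 = 1.099878.
Under a molecular clock d = 2μt, so t = d/(2μ) = 1.099878 / (2 × 0.033) = 16.66 Myr.

16.66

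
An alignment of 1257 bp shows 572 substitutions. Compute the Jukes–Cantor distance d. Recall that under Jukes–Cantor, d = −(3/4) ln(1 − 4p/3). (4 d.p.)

0.7000

p = 572/1257 ≈ 0.455052.
d = −(3/4) ln(1 − 4p/3) = −0.75 ln(1 − 0.606736) = −0.75 ln(0.393264)
  = −0.75 × (-0.933274) = 0.699956 substitutions/site.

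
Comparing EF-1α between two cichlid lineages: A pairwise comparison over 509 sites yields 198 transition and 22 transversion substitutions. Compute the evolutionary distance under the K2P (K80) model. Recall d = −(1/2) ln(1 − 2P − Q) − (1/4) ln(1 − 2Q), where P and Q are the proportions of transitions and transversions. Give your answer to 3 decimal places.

0.883

P = 198/509 ≈ 0.388998 and Q = 22/509 ≈ 0.043222.
Under the Kimura two-parameter model, d = −½ ln(1 − 2P − Q) − ¼ ln(1 − 2Q).
1 − 2P − Q = 0.178782, giving −½ ln(0.178782) = 0.860794.
1 − 2Q = 0.913556, giving −¼ ln(0.913556) = 0.022603.
d = 0.860794 + 0.022603 = 0.883397.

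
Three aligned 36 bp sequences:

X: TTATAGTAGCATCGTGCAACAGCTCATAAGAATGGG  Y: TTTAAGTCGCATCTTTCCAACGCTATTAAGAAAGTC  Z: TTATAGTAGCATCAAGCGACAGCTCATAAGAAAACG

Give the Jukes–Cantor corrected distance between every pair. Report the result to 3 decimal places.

d(X,Y) = 0.493, d(X,Z) = 0.188, d(Y,Z) = 0.548

X–Y: 13/36 sites differ → p ≈ 0.361111, d = −0.75 ln(1 − 0.481481) = 0.492584 ≈ 0.493.
X–Z: 6/36 sites differ → p ≈ 0.166667, d = −0.75 ln(1 − 0.222223) = 0.188487 ≈ 0.188.
Y–Z: 14/36 sites differ → p ≈ 0.388889, d = −0.75 ln(1 − 0.518519) = 0.548166 ≈ 0.548.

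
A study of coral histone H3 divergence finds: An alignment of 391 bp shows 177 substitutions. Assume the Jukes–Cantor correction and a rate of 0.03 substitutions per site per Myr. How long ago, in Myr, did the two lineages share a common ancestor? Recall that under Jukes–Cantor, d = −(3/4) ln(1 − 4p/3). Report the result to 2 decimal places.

11.57

p = 177/391 ≈ 0.452685.
d = −(3/4) ln(1 − 4p/3) = −0.75 ln(1 − 0.60358) = −0.75 ln(0.39642)
  = −0.75 × (-0.925281) = 0.693961 substitutions/site.
Under a molecular clock d = 2μt, so t = d/(2μ) = 0.693961 / (2 × 0.03) = 11.57 Myr.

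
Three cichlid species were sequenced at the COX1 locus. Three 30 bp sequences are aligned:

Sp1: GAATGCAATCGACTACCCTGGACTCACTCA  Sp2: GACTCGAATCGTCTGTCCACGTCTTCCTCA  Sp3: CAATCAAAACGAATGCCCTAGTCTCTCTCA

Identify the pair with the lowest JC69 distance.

Sp1 and Sp3

Sp1–Sp2: 11/30 differ, p = 0.367, d = 0.503.
Sp1–Sp3: 9/30 differ, p = 0.300, d = 0.383.
Sp2–Sp3: 11/30 differ, p = 0.367, d = 0.503.
The smallest distance is between Sp1 and Sp3.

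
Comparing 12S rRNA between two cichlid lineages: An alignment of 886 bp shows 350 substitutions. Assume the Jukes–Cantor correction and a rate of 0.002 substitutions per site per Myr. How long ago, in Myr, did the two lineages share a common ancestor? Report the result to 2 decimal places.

140.26

p = 350/886 ≈ 0.395034.
d = −(3/4) ln(1 − 4p/3) = −0.75 ln(1 − 0.526712) = −0.75 ln(0.473288)
  = −0.75 × (-0.748051) = 0.561038 substitutions/site.
Under a molecular clock d = 2μt, so t = d/(2μ) = 0.561038 / (2 × 0.002) = 140.26 Myr.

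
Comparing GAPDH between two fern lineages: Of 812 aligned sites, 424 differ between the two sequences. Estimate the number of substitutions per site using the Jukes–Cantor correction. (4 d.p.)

p = 424/812 ≈ 0.522167.
d = −(3/4) ln(1 − 4p/3) = −0.75 ln(1 − 0.696223) = −0.75 ln(0.303777)
  = −0.75 × (-1.191461) = 0.893596 substitutions/site.

0.8936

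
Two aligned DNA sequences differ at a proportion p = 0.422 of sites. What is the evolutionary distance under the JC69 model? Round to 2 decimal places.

d = −(3/4) ln(1 − 4p/3) = −0.75 ln(1 − 0.562667) = −0.75 ln(0.437333)
  = −0.75 × (-0.827060) = 0.620295 substitutions/site.

0.62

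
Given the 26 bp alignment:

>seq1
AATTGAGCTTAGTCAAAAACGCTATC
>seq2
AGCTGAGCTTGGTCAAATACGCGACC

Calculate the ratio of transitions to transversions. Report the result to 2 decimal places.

2.00

Transitions are A↔G and C↔T; transversions are all other mismatches.
Transitions: 4. Transversions: 2.
R = 4/2 = 2.00.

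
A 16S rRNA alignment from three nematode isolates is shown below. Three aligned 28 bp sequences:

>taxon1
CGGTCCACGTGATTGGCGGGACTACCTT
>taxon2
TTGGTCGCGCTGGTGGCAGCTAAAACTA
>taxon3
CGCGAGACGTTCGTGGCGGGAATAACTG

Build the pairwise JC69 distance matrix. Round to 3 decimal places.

taxon1–taxon2: 16/28 sites differ → p ≈ 0.571429, d = −0.75 ln(1 − 0.761905) = 1.076314 ≈ 1.076.
taxon1–taxon3: 10/28 sites differ → p ≈ 0.357143, d = −0.75 ln(1 − 0.476191) = 0.484971 ≈ 0.485.
taxon2–taxon3: 13/28 sites differ → p ≈ 0.464286, d = −0.75 ln(1 − 0.619048) = 0.723811 ≈ 0.724.

d(taxon1,taxon2) = 1.076, d(taxon1,taxon3) = 0.485, d(taxon2,taxon3) = 0.724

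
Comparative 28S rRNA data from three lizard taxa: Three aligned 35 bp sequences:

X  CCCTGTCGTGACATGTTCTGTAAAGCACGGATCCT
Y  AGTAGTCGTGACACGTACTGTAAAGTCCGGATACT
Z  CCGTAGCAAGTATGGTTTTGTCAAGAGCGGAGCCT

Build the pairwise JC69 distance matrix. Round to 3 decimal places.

d(X,Y) = 0.315, d(X,Z) = 0.572, d(Y,Z) = 0.965

X–Y: 9/35 sites differ → p ≈ 0.257143, d = −0.75 ln(1 − 0.342857) = 0.314890 ≈ 0.315.
X–Z: 14/35 sites differ → p = 0.4, d = −0.75 ln(1 − 0.533333) = 0.571605 ≈ 0.572.
Y–Z: 19/35 sites differ → p ≈ 0.542857, d = −0.75 ln(1 − 0.723809) = 0.964997 ≈ 0.965.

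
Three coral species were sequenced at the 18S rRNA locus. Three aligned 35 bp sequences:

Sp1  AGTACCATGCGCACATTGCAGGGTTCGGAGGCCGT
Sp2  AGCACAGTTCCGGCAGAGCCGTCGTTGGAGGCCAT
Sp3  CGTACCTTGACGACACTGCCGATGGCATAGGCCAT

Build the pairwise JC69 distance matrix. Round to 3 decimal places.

Sp1–Sp2: 15/35 sites differ → p ≈ 0.428571, d = −0.75 ln(1 − 0.571428) = 0.635472 ≈ 0.635.
Sp1–Sp3: 14/35 sites differ → p = 0.4, d = −0.75 ln(1 − 0.533333) = 0.571605 ≈ 0.572.
Sp2–Sp3: 15/35 sites differ → p ≈ 0.428571, d = −0.75 ln(1 − 0.571428) = 0.635472 ≈ 0.635.

d(Sp1,Sp2) = 0.635, d(Sp1,Sp3) = 0.572, d(Sp2,Sp3) = 0.635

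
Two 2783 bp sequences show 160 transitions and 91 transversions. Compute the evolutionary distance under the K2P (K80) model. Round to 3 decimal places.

P = 160/2783 ≈ 0.057492 and Q = 91/2783 ≈ 0.032699.
Under the Kimura two-parameter model, d = −½ ln(1 − 2P − Q) − ¼ ln(1 − 2Q).
1 − 2P − Q = 0.852317, giving −½ ln(0.852317) = 0.079898.
1 − 2Q = 0.934602, giving −¼ ln(0.934602) = 0.016909.
d = 0.079898 + 0.016909 = 0.096807.

0.097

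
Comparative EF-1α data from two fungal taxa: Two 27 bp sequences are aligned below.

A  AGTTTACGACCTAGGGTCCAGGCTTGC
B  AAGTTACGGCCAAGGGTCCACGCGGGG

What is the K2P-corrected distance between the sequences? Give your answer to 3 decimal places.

0.378

Of 27 sites, 2 differences are transitions and 6 are transversions, so P = 2/27 ≈ 0.074074 and Q = 6/27 ≈ 0.222222.
Under the Kimura two-parameter model, d = −½ ln(1 − 2P − Q) − ¼ ln(1 − 2Q).
1 − 2P − Q = 0.62963, giving −½ ln(0.62963) = 0.231311.
1 − 2Q = 0.555556, giving −¼ ln(0.555556) = 0.146946.
d = 0.231311 + 0.146946 = 0.378257.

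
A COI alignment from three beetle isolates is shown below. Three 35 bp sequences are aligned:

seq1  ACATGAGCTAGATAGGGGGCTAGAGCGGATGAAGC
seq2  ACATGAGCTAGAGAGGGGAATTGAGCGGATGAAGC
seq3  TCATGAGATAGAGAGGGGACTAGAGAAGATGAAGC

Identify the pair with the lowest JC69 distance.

seq1–seq2: 4/35 differ, p = 0.114, d = 0.124.
seq1–seq3: 6/35 differ, p = 0.171, d = 0.195.
seq2–seq3: 6/35 differ, p = 0.171, d = 0.195.
The smallest distance is between seq1 and seq2.

seq1 and seq2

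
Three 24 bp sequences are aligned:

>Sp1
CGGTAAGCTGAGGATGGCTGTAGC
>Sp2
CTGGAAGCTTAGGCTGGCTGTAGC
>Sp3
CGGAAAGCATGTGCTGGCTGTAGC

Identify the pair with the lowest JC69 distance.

Sp1 and Sp2

Sp1–Sp2: 4/24 differ, p = 0.167, d = 0.188.
Sp1–Sp3: 6/24 differ, p = 0.250, d = 0.304.
Sp2–Sp3: 5/24 differ, p = 0.208, d = 0.244.
The smallest distance is between Sp1 and Sp2.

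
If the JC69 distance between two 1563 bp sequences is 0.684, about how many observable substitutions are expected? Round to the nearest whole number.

Invert JC69: p = (3/4)(1 − e^(−4d/3)) = 0.75 × (1 − e^(-0.912)) = 0.75 × (1 − 0.401720) = 0.448710.
Expected differing sites = pL ≈ 0.448710 × 1563 = 701.33373 ≈ 701.

701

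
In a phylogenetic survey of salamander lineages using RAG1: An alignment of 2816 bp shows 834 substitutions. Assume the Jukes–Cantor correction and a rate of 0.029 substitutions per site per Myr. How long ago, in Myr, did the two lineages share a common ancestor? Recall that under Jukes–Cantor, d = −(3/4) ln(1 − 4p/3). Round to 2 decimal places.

6.50

p = 834/2816 ≈ 0.296165.
d = −(3/4) ln(1 − 4p/3) = −0.75 ln(1 − 0.394887) = −0.75 ln(0.605113)
  = −0.75 × (-0.502340) = 0.376755 substitutions/site.
Under a molecular clock d = 2μt, so t = d/(2μ) = 0.376755 / (2 × 0.029) = 6.50 Myr.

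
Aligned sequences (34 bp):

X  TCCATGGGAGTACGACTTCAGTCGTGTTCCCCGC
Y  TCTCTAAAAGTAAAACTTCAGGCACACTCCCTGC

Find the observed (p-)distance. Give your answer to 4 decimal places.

The sequences differ at 13 of 34 positions.
p = 13/34 = 0.382352… ≈ 0.3824 (to 4 d.p.).

0.3824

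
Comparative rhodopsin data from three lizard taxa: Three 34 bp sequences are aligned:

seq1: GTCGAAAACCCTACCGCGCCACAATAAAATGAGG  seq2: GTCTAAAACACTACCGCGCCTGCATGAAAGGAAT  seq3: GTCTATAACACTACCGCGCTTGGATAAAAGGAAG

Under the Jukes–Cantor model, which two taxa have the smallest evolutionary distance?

seq2 and seq3

seq1–seq2: 9/34 differ, p = 0.265, d = 0.326.
seq1–seq3: 9/34 differ, p = 0.265, d = 0.326.
seq2–seq3: 5/34 differ, p = 0.147, d = 0.164.
The smallest distance is between seq2 and seq3.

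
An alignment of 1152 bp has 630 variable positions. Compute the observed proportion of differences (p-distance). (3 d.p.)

0.547

p = 630/1152 = 0.546875 ≈ 0.547 (to 3 d.p.).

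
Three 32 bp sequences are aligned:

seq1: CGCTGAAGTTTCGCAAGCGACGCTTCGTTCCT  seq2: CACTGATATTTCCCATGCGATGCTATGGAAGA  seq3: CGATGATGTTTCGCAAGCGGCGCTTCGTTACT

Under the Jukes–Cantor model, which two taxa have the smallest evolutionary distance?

seq1–seq2: 13/32 differ, p = 0.406, d = 0.585.
seq1–seq3: 4/32 differ, p = 0.125, d = 0.137.
seq2–seq3: 13/32 differ, p = 0.406, d = 0.585.
The smallest distance is between seq1 and seq3.

seq1 and seq3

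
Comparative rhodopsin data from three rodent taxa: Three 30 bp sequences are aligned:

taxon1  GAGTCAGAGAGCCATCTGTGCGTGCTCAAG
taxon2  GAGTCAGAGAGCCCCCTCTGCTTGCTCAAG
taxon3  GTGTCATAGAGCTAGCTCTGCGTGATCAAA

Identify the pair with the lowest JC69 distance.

taxon1 and taxon2

taxon1–taxon2: 4/30 differ, p = 0.133, d = 0.147.
taxon1–taxon3: 7/30 differ, p = 0.233, d = 0.280.
taxon2–taxon3: 8/30 differ, p = 0.267, d = 0.330.
The smallest distance is between taxon1 and taxon2.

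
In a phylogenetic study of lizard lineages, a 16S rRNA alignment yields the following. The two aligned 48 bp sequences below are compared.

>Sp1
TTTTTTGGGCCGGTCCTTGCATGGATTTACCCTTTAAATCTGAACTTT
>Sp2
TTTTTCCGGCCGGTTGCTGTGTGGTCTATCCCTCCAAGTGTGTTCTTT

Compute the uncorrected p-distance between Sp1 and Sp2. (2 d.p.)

The sequences differ at 17 of 48 positions.
p = 17/48 = 0.354166… ≈ 0.35 (to 2 d.p.).

0.35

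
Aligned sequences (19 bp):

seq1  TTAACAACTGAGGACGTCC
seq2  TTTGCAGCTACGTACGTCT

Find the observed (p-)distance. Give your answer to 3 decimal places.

The sequences differ at 7 of 19 positions (sites 3, 4, 7, 10, 11, 13, 19).
p = 7/19 = 0.368421… ≈ 0.368 (to 3 d.p.).

0.368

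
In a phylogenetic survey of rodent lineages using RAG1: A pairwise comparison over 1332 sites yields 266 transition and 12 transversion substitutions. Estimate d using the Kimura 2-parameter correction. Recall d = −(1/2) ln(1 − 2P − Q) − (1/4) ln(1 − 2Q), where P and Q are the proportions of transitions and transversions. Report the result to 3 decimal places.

0.267

P = 266/1332 ≈ 0.1997 and Q = 12/1332 ≈ 0.009009.
Under the Kimura two-parameter model, d = −½ ln(1 − 2P − Q) − ¼ ln(1 − 2Q).
1 − 2P − Q = 0.591591, giving −½ ln(0.591591) = 0.262470.
1 − 2Q = 0.981982, giving −¼ ln(0.981982) = 0.004546.
d = 0.262470 + 0.004546 = 0.267016.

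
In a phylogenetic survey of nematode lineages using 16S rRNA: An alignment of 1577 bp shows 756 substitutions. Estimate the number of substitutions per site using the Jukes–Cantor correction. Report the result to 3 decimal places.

p = 756/1577 ≈ 0.479391.
d = −(3/4) ln(1 − 4p/3) = −0.75 ln(1 − 0.639188) = −0.75 ln(0.360812)
  = −0.75 × (-1.019398) = 0.764549 substitutions/site.

0.765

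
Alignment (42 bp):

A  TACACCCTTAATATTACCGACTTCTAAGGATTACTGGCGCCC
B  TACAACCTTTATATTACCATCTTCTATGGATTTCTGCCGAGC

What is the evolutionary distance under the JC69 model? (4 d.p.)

The sequences differ at 9 of 42 sites (5, 10, 19, 20, 27, 33, 37, 40, 41), so p = 9/42 ≈ 0.214286.
d = −(3/4) ln(1 − 4p/3) = −0.75 ln(1 − 0.285715) = −0.75 ln(0.714285)
  = −0.75 × (-0.336473) = 0.252355 substitutions/site.

0.2524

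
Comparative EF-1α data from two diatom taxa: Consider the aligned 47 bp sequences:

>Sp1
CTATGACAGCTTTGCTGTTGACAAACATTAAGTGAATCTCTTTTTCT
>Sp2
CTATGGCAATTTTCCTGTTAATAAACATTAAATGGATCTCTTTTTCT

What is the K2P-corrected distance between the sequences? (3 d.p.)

Of 47 sites, 7 differences are transitions and 1 are transversions, so P = 7/47 ≈ 0.148936 and Q = 1/47 ≈ 0.021277.
Under the Kimura two-parameter model, d = −½ ln(1 − 2P − Q) − ¼ ln(1 − 2Q).
1 − 2P − Q = 0.680851, giving −½ ln(0.680851) = 0.192206.
1 − 2Q = 0.957446, giving −¼ ln(0.957446) = 0.010871.
d = 0.192206 + 0.010871 = 0.203077.

0.203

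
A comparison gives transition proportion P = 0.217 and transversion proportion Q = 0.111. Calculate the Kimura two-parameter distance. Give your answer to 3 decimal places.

Under the Kimura two-parameter model, d = −½ ln(1 − 2P − Q) − ¼ ln(1 − 2Q).
1 − 2P − Q = 0.455, giving −½ ln(0.455) = 0.393729.
1 − 2Q = 0.778, giving −¼ ln(0.778) = 0.062757.
d = 0.393729 + 0.062757 = 0.456486.

0.456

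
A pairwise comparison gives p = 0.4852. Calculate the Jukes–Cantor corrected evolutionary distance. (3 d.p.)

d = −(3/4) ln(1 − 4p/3) = −0.75 ln(1 − 0.646933) = −0.75 ln(0.353067)
  = −0.75 × (-1.041097) = 0.780823 substitutions/site.

0.781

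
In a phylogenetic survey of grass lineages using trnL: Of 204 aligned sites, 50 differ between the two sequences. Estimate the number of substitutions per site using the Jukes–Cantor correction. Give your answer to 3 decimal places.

p = 50/204 ≈ 0.245098.
d = −(3/4) ln(1 − 4p/3) = −0.75 ln(1 − 0.326797) = −0.75 ln(0.673203)
  = −0.75 × (-0.395708) = 0.296781 substitutions/site.

0.297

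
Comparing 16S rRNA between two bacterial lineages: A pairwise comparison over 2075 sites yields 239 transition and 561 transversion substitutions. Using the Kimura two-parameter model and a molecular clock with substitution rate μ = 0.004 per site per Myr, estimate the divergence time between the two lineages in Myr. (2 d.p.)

67.73

P = 239/2075 ≈ 0.115181 and Q = 561/2075 ≈ 0.270361.
Under the Kimura two-parameter model, d = −½ ln(1 − 2P − Q) − ¼ ln(1 − 2Q).
1 − 2P − Q = 0.499277, giving −½ ln(0.499277) = 0.347297.
1 − 2Q = 0.459278, giving −¼ ln(0.459278) = 0.194525.
d = 0.347297 + 0.194525 = 0.541822.
Under a molecular clock d = 2μt, so t = d/(2μ) = 0.541822 / (2 × 0.004) = 67.73 Myr.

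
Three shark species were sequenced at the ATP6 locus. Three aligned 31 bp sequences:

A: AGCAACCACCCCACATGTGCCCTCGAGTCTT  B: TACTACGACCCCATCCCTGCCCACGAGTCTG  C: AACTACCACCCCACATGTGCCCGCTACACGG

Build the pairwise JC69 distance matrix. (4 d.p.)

d(A,B) = 0.4217, d(A,C) = 0.3163, d(B,C) = 0.4806

A–B: 10/31 sites differ → p ≈ 0.322581, d = −0.75 ln(1 − 0.430108) = 0.421731 ≈ 0.4217.
A–C: 8/31 sites differ → p ≈ 0.258065, d = −0.75 ln(1 − 0.344087) = 0.316295 ≈ 0.3163.
B–C: 11/31 sites differ → p ≈ 0.354839, d = −0.75 ln(1 − 0.473119) = 0.480585 ≈ 0.4806.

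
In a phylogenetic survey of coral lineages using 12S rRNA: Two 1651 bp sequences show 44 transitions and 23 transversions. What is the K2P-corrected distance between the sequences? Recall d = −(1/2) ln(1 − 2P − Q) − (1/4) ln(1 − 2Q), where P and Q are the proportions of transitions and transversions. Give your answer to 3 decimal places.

P = 44/1651 ≈ 0.026651 and Q = 23/1651 ≈ 0.013931.
Under the Kimura two-parameter model, d = −½ ln(1 − 2P − Q) − ¼ ln(1 − 2Q).
1 − 2P − Q = 0.932767, giving −½ ln(0.932767) = 0.034800.
1 − 2Q = 0.972138, giving −¼ ln(0.972138) = 0.007064.
d = 0.034800 + 0.007064 = 0.041864.

0.042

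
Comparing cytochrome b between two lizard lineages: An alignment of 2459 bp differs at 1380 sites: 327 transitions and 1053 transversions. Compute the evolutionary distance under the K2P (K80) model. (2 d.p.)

1.08

P = 327/2459 ≈ 0.132981 and Q = 1053/2459 ≈ 0.428223.
Under the Kimura two-parameter model, d = −½ ln(1 − 2P − Q) − ¼ ln(1 − 2Q).
1 − 2P − Q = 0.305815, giving −½ ln(0.305815) = 0.592387.
1 − 2Q = 0.143554, giving −¼ ln(0.143554) = 0.485261.
d = 0.592387 + 0.485261 = 1.077648.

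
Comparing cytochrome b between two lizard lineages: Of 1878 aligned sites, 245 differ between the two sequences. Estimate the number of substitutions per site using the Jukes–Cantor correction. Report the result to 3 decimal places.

p = 245/1878 ≈ 0.130458.
d = −(3/4) ln(1 − 4p/3) = −0.75 ln(1 − 0.173944) = −0.75 ln(0.826056)
  = −0.75 × (-0.191093) = 0.143320 substitutions/site.

0.143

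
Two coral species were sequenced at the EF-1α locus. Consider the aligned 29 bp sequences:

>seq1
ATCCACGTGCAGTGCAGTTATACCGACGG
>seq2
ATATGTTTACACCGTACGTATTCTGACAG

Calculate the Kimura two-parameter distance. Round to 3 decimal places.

0.844

Of 29 sites, 8 differences are transitions and 6 are transversions, so P = 8/29 ≈ 0.275862 and Q = 6/29 ≈ 0.206897.
Under the Kimura two-parameter model, d = −½ ln(1 − 2P − Q) − ¼ ln(1 − 2Q).
1 − 2P − Q = 0.241379, giving −½ ln(0.241379) = 0.710693.
1 − 2Q = 0.586206, giving −¼ ln(0.586206) = 0.133521.
d = 0.710693 + 0.133521 = 0.844214.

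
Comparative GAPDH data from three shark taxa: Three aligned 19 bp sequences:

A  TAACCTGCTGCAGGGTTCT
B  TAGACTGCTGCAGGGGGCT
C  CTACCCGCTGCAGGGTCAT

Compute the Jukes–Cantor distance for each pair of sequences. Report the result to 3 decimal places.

A–B: 4/19 sites differ → p ≈ 0.210526, d = −0.75 ln(1 − 0.280701) = 0.247109 ≈ 0.247.
A–C: 5/19 sites differ → p ≈ 0.263158, d = −0.75 ln(1 − 0.350877) = 0.324100 ≈ 0.324.
B–C: 8/19 sites differ → p ≈ 0.421053, d = −0.75 ln(1 − 0.561404) = 0.618132 ≈ 0.618.

d(A,B) = 0.247, d(A,C) = 0.324, d(B,C) = 0.618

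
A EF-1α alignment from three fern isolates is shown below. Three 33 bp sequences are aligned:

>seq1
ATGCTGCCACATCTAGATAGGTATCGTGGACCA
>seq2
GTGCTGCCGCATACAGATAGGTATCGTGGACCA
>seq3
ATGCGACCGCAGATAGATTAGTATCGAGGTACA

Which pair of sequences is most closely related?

seq1 and seq2

seq1–seq2: 4/33 differ, p = 0.121, d = 0.132.
seq1–seq3: 10/33 differ, p = 0.303, d = 0.388.
seq2–seq3: 10/33 differ, p = 0.303, d = 0.388.
The smallest distance is between seq1 and seq2.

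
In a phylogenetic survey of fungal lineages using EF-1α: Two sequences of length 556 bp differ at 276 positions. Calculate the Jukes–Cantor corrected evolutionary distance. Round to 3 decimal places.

0.813

p = 276/556 ≈ 0.496403.
d = −(3/4) ln(1 − 4p/3) = −0.75 ln(1 − 0.661871) = −0.75 ln(0.338129)
  = −0.75 × (-1.084328) = 0.813246 substitutions/site.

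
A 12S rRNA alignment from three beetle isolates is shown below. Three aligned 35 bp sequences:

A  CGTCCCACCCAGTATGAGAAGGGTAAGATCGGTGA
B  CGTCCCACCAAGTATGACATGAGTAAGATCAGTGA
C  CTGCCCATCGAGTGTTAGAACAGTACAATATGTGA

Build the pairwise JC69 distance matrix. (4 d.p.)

d(A,B) = 0.1585, d(A,C) = 0.4582, d(B,C) = 0.5128

A–B: 5/35 sites differ → p ≈ 0.142857, d = −0.75 ln(1 − 0.190476) = 0.158482 ≈ 0.1585.
A–C: 12/35 sites differ → p ≈ 0.342857, d = −0.75 ln(1 − 0.457143) = 0.458182 ≈ 0.4582.
B–C: 13/35 sites differ → p ≈ 0.371429, d = −0.75 ln(1 − 0.495239) = 0.512753 ≈ 0.5128.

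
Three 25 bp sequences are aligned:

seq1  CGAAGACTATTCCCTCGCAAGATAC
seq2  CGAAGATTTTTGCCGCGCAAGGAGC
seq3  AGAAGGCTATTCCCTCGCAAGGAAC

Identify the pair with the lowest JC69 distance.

seq1–seq2: 7/25 differ, p = 0.280, d = 0.351.
seq1–seq3: 4/25 differ, p = 0.160, d = 0.180.
seq2–seq3: 7/25 differ, p = 0.280, d = 0.351.
The smallest distance is between seq1 and seq3.

seq1 and seq3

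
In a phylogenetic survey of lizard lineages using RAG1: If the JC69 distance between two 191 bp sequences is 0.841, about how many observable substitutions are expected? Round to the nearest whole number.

Invert JC69: p = (3/4)(1 − e^(−4d/3)) = 0.75 × (1 − e^(-1.121333)) = 0.75 × (1 − 0.325845) = 0.505616.
Expected differing sites = pL ≈ 0.505616 × 191 = 96.572656 ≈ 97.

97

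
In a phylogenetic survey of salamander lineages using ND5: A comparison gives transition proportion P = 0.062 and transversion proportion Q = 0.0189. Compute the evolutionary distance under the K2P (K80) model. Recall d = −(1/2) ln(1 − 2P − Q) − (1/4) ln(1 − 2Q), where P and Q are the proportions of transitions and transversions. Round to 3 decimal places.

0.087

Under the Kimura two-parameter model, d = −½ ln(1 − 2P − Q) − ¼ ln(1 − 2Q).
1 − 2P − Q = 0.8571, giving −½ ln(0.8571) = 0.077100.
1 − 2Q = 0.9622, giving −¼ ln(0.9622) = 0.009633.
d = 0.077100 + 0.009633 = 0.086733.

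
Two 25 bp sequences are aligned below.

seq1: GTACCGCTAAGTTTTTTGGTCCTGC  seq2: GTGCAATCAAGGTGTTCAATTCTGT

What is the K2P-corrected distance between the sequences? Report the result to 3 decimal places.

0.985

Of 25 sites, 9 differences are transitions and 3 are transversions, so P = 9/25 = 0.36 and Q = 3/25 = 0.12.
Under the Kimura two-parameter model, d = −½ ln(1 − 2P − Q) − ¼ ln(1 − 2Q).
1 − 2P − Q = 0.16, giving −½ ln(0.16) = 0.916291.
1 − 2Q = 0.76, giving −¼ ln(0.76) = 0.068609.
d = 0.916291 + 0.068609 = 0.984900.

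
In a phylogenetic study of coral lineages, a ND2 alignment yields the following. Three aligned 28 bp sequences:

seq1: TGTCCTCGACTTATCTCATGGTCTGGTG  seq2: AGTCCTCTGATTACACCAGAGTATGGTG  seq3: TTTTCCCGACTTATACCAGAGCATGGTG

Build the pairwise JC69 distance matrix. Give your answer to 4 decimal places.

d(seq1,seq2) = 0.4850, d(seq1,seq3) = 0.4197, d(seq2,seq3) = 0.4197

seq1–seq2: 10/28 sites differ → p ≈ 0.357143, d = −0.75 ln(1 − 0.476191) = 0.484971 ≈ 0.4850.
seq1–seq3: 9/28 sites differ → p ≈ 0.321429, d = −0.75 ln(1 − 0.428572) = 0.419713 ≈ 0.4197.
seq2–seq3: 9/28 sites differ → p ≈ 0.321429, d = −0.75 ln(1 − 0.428572) = 0.419713 ≈ 0.4197.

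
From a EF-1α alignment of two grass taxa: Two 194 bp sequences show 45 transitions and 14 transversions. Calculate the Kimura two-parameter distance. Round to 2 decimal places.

P = 45/194 ≈ 0.231959 and Q = 14/194 ≈ 0.072165.
Under the Kimura two-parameter model, d = −½ ln(1 − 2P − Q) − ¼ ln(1 − 2Q).
1 − 2P − Q = 0.463917, giving −½ ln(0.463917) = 0.384025.
1 − 2Q = 0.85567, giving −¼ ln(0.85567) = 0.038968.
d = 0.384025 + 0.038968 = 0.422993.

0.42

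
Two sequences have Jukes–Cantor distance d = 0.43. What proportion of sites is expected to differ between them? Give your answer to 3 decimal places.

0.327

p = (3/4)(1 − e^(−4d/3)) = 0.75 × (1 − e^(-0.573333)) = 0.75 × (1 − 0.563644) = 0.327267.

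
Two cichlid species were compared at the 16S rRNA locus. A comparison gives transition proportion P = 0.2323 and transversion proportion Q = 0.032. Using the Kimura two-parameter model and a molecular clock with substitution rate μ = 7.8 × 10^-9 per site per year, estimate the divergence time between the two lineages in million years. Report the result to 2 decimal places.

23.06

Under the Kimura two-parameter model, d = −½ ln(1 − 2P − Q) − ¼ ln(1 − 2Q).
1 − 2P − Q = 0.5034, giving −½ ln(0.5034) = 0.343185.
1 − 2Q = 0.936, giving −¼ ln(0.936) = 0.016535.
d = 0.343185 + 0.016535 = 0.359720.
Under a molecular clock d = 2μt, so t = d/(2μ) = 0.359720 / (2 × 7.8 × 10^-9) = 23.06 million years.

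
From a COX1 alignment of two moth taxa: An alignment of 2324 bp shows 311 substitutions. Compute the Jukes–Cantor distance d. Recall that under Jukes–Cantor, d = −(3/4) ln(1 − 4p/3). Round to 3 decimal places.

p = 311/2324 ≈ 0.133821.
d = −(3/4) ln(1 − 4p/3) = −0.75 ln(1 − 0.178428) = −0.75 ln(0.821572)
  = −0.75 × (-0.196536) = 0.147402 substitutions/site.

0.147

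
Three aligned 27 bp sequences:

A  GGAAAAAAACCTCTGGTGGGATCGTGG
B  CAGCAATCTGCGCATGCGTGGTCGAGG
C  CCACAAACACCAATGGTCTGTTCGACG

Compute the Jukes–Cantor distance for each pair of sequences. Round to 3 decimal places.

d(A,B) = 1.012, d(A,C) = 0.588, d(B,C) = 0.770

A–B: 15/27 sites differ → p ≈ 0.555556, d = −0.75 ln(1 − 0.740741) = 1.012446 ≈ 1.012.
A–C: 11/27 sites differ → p ≈ 0.407407, d = −0.75 ln(1 − 0.543209) = 0.587647 ≈ 0.588.
B–C: 13/27 sites differ → p ≈ 0.481481, d = −0.75 ln(1 − 0.641975) = 0.770364 ≈ 0.770.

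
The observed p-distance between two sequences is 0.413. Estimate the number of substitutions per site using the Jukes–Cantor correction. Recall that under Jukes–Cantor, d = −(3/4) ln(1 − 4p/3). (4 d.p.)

d = −(3/4) ln(1 − 4p/3) = −0.75 ln(1 − 0.550667) = −0.75 ln(0.449333)
  = −0.75 × (-0.799991) = 0.599993 substitutions/site.

0.6000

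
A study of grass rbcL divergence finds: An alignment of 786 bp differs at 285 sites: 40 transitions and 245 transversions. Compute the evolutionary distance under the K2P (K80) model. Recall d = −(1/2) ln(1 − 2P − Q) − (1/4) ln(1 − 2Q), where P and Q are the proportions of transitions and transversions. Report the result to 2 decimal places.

P = 40/786 ≈ 0.050891 and Q = 245/786 ≈ 0.311705.
Under the Kimura two-parameter model, d = −½ ln(1 − 2P − Q) − ¼ ln(1 − 2Q).
1 − 2P − Q = 0.586513, giving −½ ln(0.586513) = 0.266780.
1 − 2Q = 0.37659, giving −¼ ln(0.37659) = 0.244150.
d = 0.266780 + 0.244150 = 0.510930.

0.51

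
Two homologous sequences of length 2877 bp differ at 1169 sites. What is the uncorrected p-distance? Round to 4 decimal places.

0.4063

p = 1169/2877 = 0.406326… ≈ 0.4063 (to 4 d.p.).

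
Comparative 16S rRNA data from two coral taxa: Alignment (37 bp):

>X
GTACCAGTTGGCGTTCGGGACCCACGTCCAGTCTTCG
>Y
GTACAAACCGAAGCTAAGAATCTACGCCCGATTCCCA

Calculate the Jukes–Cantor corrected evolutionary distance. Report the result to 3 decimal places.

The sequences differ at 19 of 37 sites, so p = 19/37 ≈ 0.513514.
d = −(3/4) ln(1 − 4p/3) = −0.75 ln(1 − 0.684685) = −0.75 ln(0.315315)
  = −0.75 × (-1.154183) = 0.865637 substitutions/site.

0.866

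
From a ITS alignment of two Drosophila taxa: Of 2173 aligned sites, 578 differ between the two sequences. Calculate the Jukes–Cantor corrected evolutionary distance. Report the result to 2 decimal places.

0.33

p = 578/2173 ≈ 0.265992.
d = −(3/4) ln(1 − 4p/3) = −0.75 ln(1 − 0.354656) = −0.75 ln(0.645344)
  = −0.75 × (-0.437972) = 0.328479 substitutions/site.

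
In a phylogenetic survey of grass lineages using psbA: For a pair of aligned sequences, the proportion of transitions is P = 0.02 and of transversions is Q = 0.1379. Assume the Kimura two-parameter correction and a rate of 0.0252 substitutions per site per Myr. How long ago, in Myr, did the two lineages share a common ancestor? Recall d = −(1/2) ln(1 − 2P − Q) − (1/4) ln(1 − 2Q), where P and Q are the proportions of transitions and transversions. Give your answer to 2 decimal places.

Under the Kimura two-parameter model, d = −½ ln(1 − 2P − Q) − ¼ ln(1 − 2Q).
1 − 2P − Q = 0.8221, giving −½ ln(0.8221) = 0.097947.
1 − 2Q = 0.7242, giving −¼ ln(0.7242) = 0.080672.
d = 0.097947 + 0.080672 = 0.178619.
Under a molecular clock d = 2μt, so t = d/(2μ) = 0.178619 / (2 × 0.0252) = 3.54 Myr.

3.54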